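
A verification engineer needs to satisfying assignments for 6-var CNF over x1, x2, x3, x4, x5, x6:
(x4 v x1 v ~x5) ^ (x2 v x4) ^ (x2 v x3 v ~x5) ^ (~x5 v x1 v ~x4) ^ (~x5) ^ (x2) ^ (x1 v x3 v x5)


CNF with 7 clauses over 6 vars (64 assignments).
An assignment satisfies CNF iff every clause has >=1 true literal.
Check each row (bits = x1,x2,x3,x4,x5,x6; clause T/F shown):
  row 0 [000000]: clauses=TFTTTFF -> 0
  row 1 [000001]: clauses=TFTTTFF -> 0
  row 2 [000010]: clauses=FFFTFFT -> 0
  row 3 [000011]: clauses=FFFTFFT -> 0
  row 4 [000100]: clauses=TTTTTFF -> 0
  (every remaining row is evaluated the same way; all 64 results are listed next)
Full result column, 8 rows per line (x1,x2,x3 fixed per line; x4,x5,x6 runs 000..111 left to right):
  rows 0-7 [x1,x2,x3=000]: 00000000  (ones: 0)
  rows 8-15 [x1,x2,x3=001]: 00000000  (ones: 0)
  rows 16-23 [x1,x2,x3=010]: 00000000  (ones: 0)
  rows 24-31 [x1,x2,x3=011]: 11001100  (ones: 4)
  rows 32-39 [x1,x2,x3=100]: 00000000  (ones: 0)
  rows 40-47 [x1,x2,x3=101]: 00000000  (ones: 0)
  rows 48-55 [x1,x2,x3=110]: 11001100  (ones: 4)
  rows 56-63 [x1,x2,x3=111]: 11001100  (ones: 4)
Satisfying assignments = 0+0+0+4+0+0+4+4 = 12

12


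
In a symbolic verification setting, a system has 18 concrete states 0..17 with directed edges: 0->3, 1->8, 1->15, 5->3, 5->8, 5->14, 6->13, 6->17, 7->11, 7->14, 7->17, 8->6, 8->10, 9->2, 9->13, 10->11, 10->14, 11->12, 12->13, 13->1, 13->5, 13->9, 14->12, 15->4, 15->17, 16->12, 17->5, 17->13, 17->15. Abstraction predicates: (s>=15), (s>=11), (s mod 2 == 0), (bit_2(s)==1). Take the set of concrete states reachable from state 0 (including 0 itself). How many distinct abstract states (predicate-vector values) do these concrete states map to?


BFS from 0:
Concrete reachable: {0, 3}
Abstract via predicates (s>=15), (s>=11), (s mod 2 == 0), (bit_2(s)==1):
  (0,0,0,0) <- {3}
  (0,0,1,0) <- {0}
Distinct abstract states = 2

2


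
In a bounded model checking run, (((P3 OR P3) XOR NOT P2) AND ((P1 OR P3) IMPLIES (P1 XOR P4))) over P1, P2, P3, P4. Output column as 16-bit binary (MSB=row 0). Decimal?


Formula: (((P3 OR P3) XOR NOT P2) AND ((P1 OR P3) IMPLIES (P1 XOR P4))) over P1, P2, P3, P4 (16 rows)
Evaluate each row (bits = P1,P2,P3,P4, MSB first):
  row 0 [0000]: (((0 OR 0) XOR NOT 0) AND ((0 OR 0) IMPLIES (0 XOR 0))) -> 1
  row 1 [0001]: (((0 OR 0) XOR NOT 0) AND ((0 OR 0) IMPLIES (0 XOR 1))) -> 1
  row 2 [0010]: (((1 OR 1) XOR NOT 0) AND ((0 OR 1) IMPLIES (0 XOR 0))) -> 0
  row 3 [0011]: (((1 OR 1) XOR NOT 0) AND ((0 OR 1) IMPLIES (0 XOR 1))) -> 0
  row 4 [0100]: (((0 OR 0) XOR NOT 1) AND ((0 OR 0) IMPLIES (0 XOR 0))) -> 0
  row 5 [0101]: (((0 OR 0) XOR NOT 1) AND ((0 OR 0) IMPLIES (0 XOR 1))) -> 0
  row 6 [0110]: (((1 OR 1) XOR NOT 1) AND ((0 OR 1) IMPLIES (0 XOR 0))) -> 0
  row 7 [0111]: (((1 OR 1) XOR NOT 1) AND ((0 OR 1) IMPLIES (0 XOR 1))) -> 1
  row 8 [1000]: (((0 OR 0) XOR NOT 0) AND ((1 OR 0) IMPLIES (1 XOR 0))) -> 1
  row 9 [1001]: (((0 OR 0) XOR NOT 0) AND ((1 OR 0) IMPLIES (1 XOR 1))) -> 0
  row 10 [1010]: (((1 OR 1) XOR NOT 0) AND ((1 OR 1) IMPLIES (1 XOR 0))) -> 0
  row 11 [1011]: (((1 OR 1) XOR NOT 0) AND ((1 OR 1) IMPLIES (1 XOR 1))) -> 0
  row 12 [1100]: (((0 OR 0) XOR NOT 1) AND ((1 OR 0) IMPLIES (1 XOR 0))) -> 0
  row 13 [1101]: (((0 OR 0) XOR NOT 1) AND ((1 OR 0) IMPLIES (1 XOR 1))) -> 0
  row 14 [1110]: (((1 OR 1) XOR NOT 1) AND ((1 OR 1) IMPLIES (1 XOR 0))) -> 1
  row 15 [1111]: (((1 OR 1) XOR NOT 1) AND ((1 OR 1) IMPLIES (1 XOR 1))) -> 0
Full result column, 4 rows per line (P1,P2 fixed per line; P3,P4 runs 00..11 left to right):
  rows 0-3 [P1,P2=00]: 1100  = hex C
  rows 4-7 [P1,P2=01]: 0001  = hex 1
  rows 8-11 [P1,P2=10]: 1000  = hex 8
  rows 12-15 [P1,P2=11]: 0010  = hex 2
Output column (row 0 .. row 15) = 1100000110000010
Output column grouped in 4s = 1100 0001 1000 0010 = 0xC182
Convert to decimal digit by digit (value = value*16 + digit):
  C -> 12
  12*16 + 1 = 193
  193*16 + 8 = 3096
  3096*16 + 2 = 49538
Decimal = 49538

49538


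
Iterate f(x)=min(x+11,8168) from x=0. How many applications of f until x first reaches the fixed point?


Step 1: x=0, cap=8168, increment=11
Step 2: x grows by 11 each step until capped at 8168; fixed point is x=8168
Step 3: iterations = ceil(8168/11) = 743

743


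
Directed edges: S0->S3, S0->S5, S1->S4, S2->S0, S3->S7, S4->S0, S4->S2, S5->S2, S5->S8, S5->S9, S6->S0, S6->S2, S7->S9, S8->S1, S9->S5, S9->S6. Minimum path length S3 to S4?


BFS layer-by-layer from S3:
  dist 0: {S3}
  dist 1: {S7}
  dist 2: {S9}
  dist 3: {S5, S6}
  dist 4: {S0, S2, S8}
  dist 5: {S1}
  dist 6: {S4}
  -> S4 reached at distance 6
Shortest path length = 6

6


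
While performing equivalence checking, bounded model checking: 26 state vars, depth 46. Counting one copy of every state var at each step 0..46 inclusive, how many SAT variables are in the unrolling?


BMC unrolls to depth k, creating one copy of each state var for steps 0..k.
Step count = 46 + 1 = 47 (steps 0 through 46)
Vars per step = 26
Total = 26 * 47 = 1222

1222


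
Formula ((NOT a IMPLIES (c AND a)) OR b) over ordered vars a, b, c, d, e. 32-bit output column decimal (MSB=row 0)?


Formula: ((NOT a IMPLIES (c AND a)) OR b) over a, b, c, d, e (32 rows)
Evaluate each row (bits = a,b,c,d,e, MSB first):
  row 0 [00000]: ((NOT 0 IMPLIES (0 AND 0)) OR 0) -> 0
  row 1 [00001]: ((NOT 0 IMPLIES (0 AND 0)) OR 0) -> 0
  row 2 [00010]: ((NOT 0 IMPLIES (0 AND 0)) OR 0) -> 0
  row 3 [00011]: ((NOT 0 IMPLIES (0 AND 0)) OR 0) -> 0
  row 4 [00100]: ((NOT 0 IMPLIES (1 AND 0)) OR 0) -> 0
  row 5 [00101]: ((NOT 0 IMPLIES (1 AND 0)) OR 0) -> 0
  row 6 [00110]: ((NOT 0 IMPLIES (1 AND 0)) OR 0) -> 0
  row 7 [00111]: ((NOT 0 IMPLIES (1 AND 0)) OR 0) -> 0
  row 8 [01000]: ((NOT 0 IMPLIES (0 AND 0)) OR 1) -> 1
  row 9 [01001]: ((NOT 0 IMPLIES (0 AND 0)) OR 1) -> 1
  row 10 [01010]: ((NOT 0 IMPLIES (0 AND 0)) OR 1) -> 1
  row 11 [01011]: ((NOT 0 IMPLIES (0 AND 0)) OR 1) -> 1
  row 12 [01100]: ((NOT 0 IMPLIES (1 AND 0)) OR 1) -> 1
  row 13 [01101]: ((NOT 0 IMPLIES (1 AND 0)) OR 1) -> 1
  row 14 [01110]: ((NOT 0 IMPLIES (1 AND 0)) OR 1) -> 1
  row 15 [01111]: ((NOT 0 IMPLIES (1 AND 0)) OR 1) -> 1
  row 16 [10000]: ((NOT 1 IMPLIES (0 AND 1)) OR 0) -> 1
  row 17 [10001]: ((NOT 1 IMPLIES (0 AND 1)) OR 0) -> 1
  row 18 [10010]: ((NOT 1 IMPLIES (0 AND 1)) OR 0) -> 1
  row 19 [10011]: ((NOT 1 IMPLIES (0 AND 1)) OR 0) -> 1
  row 20 [10100]: ((NOT 1 IMPLIES (1 AND 1)) OR 0) -> 1
  row 21 [10101]: ((NOT 1 IMPLIES (1 AND 1)) OR 0) -> 1
  row 22 [10110]: ((NOT 1 IMPLIES (1 AND 1)) OR 0) -> 1
  row 23 [10111]: ((NOT 1 IMPLIES (1 AND 1)) OR 0) -> 1
  row 24 [11000]: ((NOT 1 IMPLIES (0 AND 1)) OR 1) -> 1
  row 25 [11001]: ((NOT 1 IMPLIES (0 AND 1)) OR 1) -> 1
  row 26 [11010]: ((NOT 1 IMPLIES (0 AND 1)) OR 1) -> 1
  row 27 [11011]: ((NOT 1 IMPLIES (0 AND 1)) OR 1) -> 1
  row 28 [11100]: ((NOT 1 IMPLIES (1 AND 1)) OR 1) -> 1
  row 29 [11101]: ((NOT 1 IMPLIES (1 AND 1)) OR 1) -> 1
  row 30 [11110]: ((NOT 1 IMPLIES (1 AND 1)) OR 1) -> 1
  row 31 [11111]: ((NOT 1 IMPLIES (1 AND 1)) OR 1) -> 1
Full result column, 4 rows per line (a,b,c fixed per line; d,e runs 00..11 left to right):
  rows 0-3 [a,b,c=000]: 0000  = hex 0
  rows 4-7 [a,b,c=001]: 0000  = hex 0
  rows 8-11 [a,b,c=010]: 1111  = hex F
  rows 12-15 [a,b,c=011]: 1111  = hex F
  rows 16-19 [a,b,c=100]: 1111  = hex F
  rows 20-23 [a,b,c=101]: 1111  = hex F
  rows 24-27 [a,b,c=110]: 1111  = hex F
  rows 28-31 [a,b,c=111]: 1111  = hex F
Output column (row 0 .. row 31) = 00000000111111111111111111111111
Output column grouped in 4s = 0000 0000 1111 1111 1111 1111 1111 1111 = 0x00FFFFFF
Convert to decimal digit by digit (value = value*16 + digit):
  0 -> 0
  0*16 + 0 = 0
  0*16 + 15 (F) = 15
  15*16 + 15 (F) = 255
  255*16 + 15 (F) = 4095
  4095*16 + 15 (F) = 65535
  65535*16 + 15 (F) = 1048575
  1048575*16 + 15 (F) = 16777215
Decimal = 16777215

16777215


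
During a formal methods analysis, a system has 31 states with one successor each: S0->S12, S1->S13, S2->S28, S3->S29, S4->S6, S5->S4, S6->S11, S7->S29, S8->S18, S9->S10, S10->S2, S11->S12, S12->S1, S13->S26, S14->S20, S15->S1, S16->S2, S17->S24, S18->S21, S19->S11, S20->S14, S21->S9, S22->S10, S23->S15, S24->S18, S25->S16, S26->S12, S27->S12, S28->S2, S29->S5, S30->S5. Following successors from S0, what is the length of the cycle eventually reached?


Trace from S0 until a state repeats:
  S0 -> S12 -> S1 -> S13 -> S26 -> S12
S12 first seen at step 1, revisited at step 5.
Cycle length = 5 - 1 = 4

4


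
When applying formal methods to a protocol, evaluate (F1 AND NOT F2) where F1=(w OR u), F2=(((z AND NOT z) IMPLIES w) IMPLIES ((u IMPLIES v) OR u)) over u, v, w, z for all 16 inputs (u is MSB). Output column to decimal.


F1 = (w OR u)
F2 = (((z AND NOT z) IMPLIES w) IMPLIES ((u IMPLIES v) OR u))
Counterexample to F1=>F2 is where F1=1 and F2=0.
Evaluate each row (bits = u,v,w,z, MSB first):
  row 0 [0000]: F1=0 F2=1 -> F1&~F2 -> 0
  row 1 [0001]: F1=0 F2=1 -> F1&~F2 -> 0
  row 2 [0010]: F1=1 F2=1 -> F1&~F2 -> 0
  row 3 [0011]: F1=1 F2=1 -> F1&~F2 -> 0
  row 4 [0100]: F1=0 F2=1 -> F1&~F2 -> 0
  row 5 [0101]: F1=0 F2=1 -> F1&~F2 -> 0
  row 6 [0110]: F1=1 F2=1 -> F1&~F2 -> 0
  row 7 [0111]: F1=1 F2=1 -> F1&~F2 -> 0
  row 8 [1000]: F1=1 F2=1 -> F1&~F2 -> 0
  row 9 [1001]: F1=1 F2=1 -> F1&~F2 -> 0
  row 10 [1010]: F1=1 F2=1 -> F1&~F2 -> 0
  row 11 [1011]: F1=1 F2=1 -> F1&~F2 -> 0
  row 12 [1100]: F1=1 F2=1 -> F1&~F2 -> 0
  row 13 [1101]: F1=1 F2=1 -> F1&~F2 -> 0
  row 14 [1110]: F1=1 F2=1 -> F1&~F2 -> 0
  row 15 [1111]: F1=1 F2=1 -> F1&~F2 -> 0
Full result column, 4 rows per line (u,v fixed per line; w,z runs 00..11 left to right):
  rows 0-3 [u,v=00]: 0000  = hex 0
  rows 4-7 [u,v=01]: 0000  = hex 0
  rows 8-11 [u,v=10]: 0000  = hex 0
  rows 12-15 [u,v=11]: 0000  = hex 0
Counterexample vector (row 0 .. row 15) = 0000000000000000
Output column grouped in 4s = 0000 0000 0000 0000 = 0x0000
Convert to decimal digit by digit (value = value*16 + digit):
  0 -> 0
  0*16 + 0 = 0
  0*16 + 0 = 0
  0*16 + 0 = 0
Decimal = 0

0


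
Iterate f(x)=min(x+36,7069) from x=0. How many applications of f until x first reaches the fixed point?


Step 1: x=0, cap=7069, increment=36
Step 2: x grows by 36 each step until capped at 7069; fixed point is x=7069
Step 3: iterations = ceil(7069/36) = 197

197


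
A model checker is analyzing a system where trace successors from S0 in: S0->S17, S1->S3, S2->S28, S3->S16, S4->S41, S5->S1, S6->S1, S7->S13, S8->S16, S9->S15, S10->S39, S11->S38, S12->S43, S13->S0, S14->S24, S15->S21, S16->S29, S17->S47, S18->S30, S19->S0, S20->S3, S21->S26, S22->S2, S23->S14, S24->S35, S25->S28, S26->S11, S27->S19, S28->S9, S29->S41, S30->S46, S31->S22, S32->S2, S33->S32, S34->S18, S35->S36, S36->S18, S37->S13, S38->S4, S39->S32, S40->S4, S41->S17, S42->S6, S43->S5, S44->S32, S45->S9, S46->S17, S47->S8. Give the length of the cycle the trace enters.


Trace from S0 until a state repeats:
  S0 -> S17 -> S47 -> S8 -> S16 -> S29 -> S41 -> S17
S17 first seen at step 1, revisited at step 7.
Cycle length = 7 - 1 = 6

6


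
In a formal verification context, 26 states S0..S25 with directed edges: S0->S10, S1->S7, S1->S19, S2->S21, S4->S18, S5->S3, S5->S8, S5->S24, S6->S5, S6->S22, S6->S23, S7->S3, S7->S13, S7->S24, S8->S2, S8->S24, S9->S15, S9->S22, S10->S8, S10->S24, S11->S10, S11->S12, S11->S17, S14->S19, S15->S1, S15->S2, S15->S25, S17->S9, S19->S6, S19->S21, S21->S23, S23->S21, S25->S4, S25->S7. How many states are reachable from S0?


BFS from S0:
  layer 0: {S0}
  layer 1: {S10}
  layer 2: {S8, S24}
  layer 3: {S2}
  layer 4: {S21}
  layer 5: {S23}
Reachable set: {S0, S2, S8, S10, S21, S23, S24}
Count = 7

7


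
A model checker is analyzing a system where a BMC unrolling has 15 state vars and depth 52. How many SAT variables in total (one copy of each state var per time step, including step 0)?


BMC unrolls to depth k, creating one copy of each state var for steps 0..k.
Step count = 52 + 1 = 53 (steps 0 through 52)
Vars per step = 15
Total = 15 * 53 = 795

795


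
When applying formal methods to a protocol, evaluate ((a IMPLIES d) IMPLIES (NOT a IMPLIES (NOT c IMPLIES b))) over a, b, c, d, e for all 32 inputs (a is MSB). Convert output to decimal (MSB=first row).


Formula: ((a IMPLIES d) IMPLIES (NOT a IMPLIES (NOT c IMPLIES b))) over a, b, c, d, e (32 rows)
Evaluate each row (bits = a,b,c,d,e, MSB first):
  row 0 [00000]: ((0 IMPLIES 0) IMPLIES (NOT 0 IMPLIES (NOT 0 IMPLIES 0))) -> 0
  row 1 [00001]: ((0 IMPLIES 0) IMPLIES (NOT 0 IMPLIES (NOT 0 IMPLIES 0))) -> 0
  row 2 [00010]: ((0 IMPLIES 1) IMPLIES (NOT 0 IMPLIES (NOT 0 IMPLIES 0))) -> 0
  row 3 [00011]: ((0 IMPLIES 1) IMPLIES (NOT 0 IMPLIES (NOT 0 IMPLIES 0))) -> 0
  row 4 [00100]: ((0 IMPLIES 0) IMPLIES (NOT 0 IMPLIES (NOT 1 IMPLIES 0))) -> 1
  row 5 [00101]: ((0 IMPLIES 0) IMPLIES (NOT 0 IMPLIES (NOT 1 IMPLIES 0))) -> 1
  row 6 [00110]: ((0 IMPLIES 1) IMPLIES (NOT 0 IMPLIES (NOT 1 IMPLIES 0))) -> 1
  row 7 [00111]: ((0 IMPLIES 1) IMPLIES (NOT 0 IMPLIES (NOT 1 IMPLIES 0))) -> 1
  row 8 [01000]: ((0 IMPLIES 0) IMPLIES (NOT 0 IMPLIES (NOT 0 IMPLIES 1))) -> 1
  row 9 [01001]: ((0 IMPLIES 0) IMPLIES (NOT 0 IMPLIES (NOT 0 IMPLIES 1))) -> 1
  row 10 [01010]: ((0 IMPLIES 1) IMPLIES (NOT 0 IMPLIES (NOT 0 IMPLIES 1))) -> 1
  row 11 [01011]: ((0 IMPLIES 1) IMPLIES (NOT 0 IMPLIES (NOT 0 IMPLIES 1))) -> 1
  row 12 [01100]: ((0 IMPLIES 0) IMPLIES (NOT 0 IMPLIES (NOT 1 IMPLIES 1))) -> 1
  row 13 [01101]: ((0 IMPLIES 0) IMPLIES (NOT 0 IMPLIES (NOT 1 IMPLIES 1))) -> 1
  row 14 [01110]: ((0 IMPLIES 1) IMPLIES (NOT 0 IMPLIES (NOT 1 IMPLIES 1))) -> 1
  row 15 [01111]: ((0 IMPLIES 1) IMPLIES (NOT 0 IMPLIES (NOT 1 IMPLIES 1))) -> 1
  row 16 [10000]: ((1 IMPLIES 0) IMPLIES (NOT 1 IMPLIES (NOT 0 IMPLIES 0))) -> 1
  row 17 [10001]: ((1 IMPLIES 0) IMPLIES (NOT 1 IMPLIES (NOT 0 IMPLIES 0))) -> 1
  row 18 [10010]: ((1 IMPLIES 1) IMPLIES (NOT 1 IMPLIES (NOT 0 IMPLIES 0))) -> 1
  row 19 [10011]: ((1 IMPLIES 1) IMPLIES (NOT 1 IMPLIES (NOT 0 IMPLIES 0))) -> 1
  row 20 [10100]: ((1 IMPLIES 0) IMPLIES (NOT 1 IMPLIES (NOT 1 IMPLIES 0))) -> 1
  row 21 [10101]: ((1 IMPLIES 0) IMPLIES (NOT 1 IMPLIES (NOT 1 IMPLIES 0))) -> 1
  row 22 [10110]: ((1 IMPLIES 1) IMPLIES (NOT 1 IMPLIES (NOT 1 IMPLIES 0))) -> 1
  row 23 [10111]: ((1 IMPLIES 1) IMPLIES (NOT 1 IMPLIES (NOT 1 IMPLIES 0))) -> 1
  row 24 [11000]: ((1 IMPLIES 0) IMPLIES (NOT 1 IMPLIES (NOT 0 IMPLIES 1))) -> 1
  row 25 [11001]: ((1 IMPLIES 0) IMPLIES (NOT 1 IMPLIES (NOT 0 IMPLIES 1))) -> 1
  row 26 [11010]: ((1 IMPLIES 1) IMPLIES (NOT 1 IMPLIES (NOT 0 IMPLIES 1))) -> 1
  row 27 [11011]: ((1 IMPLIES 1) IMPLIES (NOT 1 IMPLIES (NOT 0 IMPLIES 1))) -> 1
  row 28 [11100]: ((1 IMPLIES 0) IMPLIES (NOT 1 IMPLIES (NOT 1 IMPLIES 1))) -> 1
  row 29 [11101]: ((1 IMPLIES 0) IMPLIES (NOT 1 IMPLIES (NOT 1 IMPLIES 1))) -> 1
  row 30 [11110]: ((1 IMPLIES 1) IMPLIES (NOT 1 IMPLIES (NOT 1 IMPLIES 1))) -> 1
  row 31 [11111]: ((1 IMPLIES 1) IMPLIES (NOT 1 IMPLIES (NOT 1 IMPLIES 1))) -> 1
Full result column, 4 rows per line (a,b,c fixed per line; d,e runs 00..11 left to right):
  rows 0-3 [a,b,c=000]: 0000  = hex 0
  rows 4-7 [a,b,c=001]: 1111  = hex F
  rows 8-11 [a,b,c=010]: 1111  = hex F
  rows 12-15 [a,b,c=011]: 1111  = hex F
  rows 16-19 [a,b,c=100]: 1111  = hex F
  rows 20-23 [a,b,c=101]: 1111  = hex F
  rows 24-27 [a,b,c=110]: 1111  = hex F
  rows 28-31 [a,b,c=111]: 1111  = hex F
Output column (row 0 .. row 31) = 00001111111111111111111111111111
Output column grouped in 4s = 0000 1111 1111 1111 1111 1111 1111 1111 = 0x0FFFFFFF
Convert to decimal digit by digit (value = value*16 + digit):
  0 -> 0
  0*16 + 15 (F) = 15
  15*16 + 15 (F) = 255
  255*16 + 15 (F) = 4095
  4095*16 + 15 (F) = 65535
  65535*16 + 15 (F) = 1048575
  1048575*16 + 15 (F) = 16777215
  16777215*16 + 15 (F) = 268435455
Decimal = 268435455

268435455


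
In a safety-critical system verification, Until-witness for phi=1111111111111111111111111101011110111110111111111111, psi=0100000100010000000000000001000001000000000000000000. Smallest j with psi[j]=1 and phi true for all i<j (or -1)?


(phi U psi) at 0: need smallest j with psi[j]=1 and phi[i]=1 for all i in [0,j).
Scan from step 0:
  step 0: phi=1, psi=0 -> continue
  step 1: psi=1 and phi held for [0,1) -> witness found
Witness step = 1

1


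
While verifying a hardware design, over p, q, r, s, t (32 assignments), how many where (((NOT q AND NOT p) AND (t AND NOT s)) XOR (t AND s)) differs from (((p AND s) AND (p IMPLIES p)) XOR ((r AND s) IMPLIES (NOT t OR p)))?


F1 = (((NOT q AND NOT p) AND (t AND NOT s)) XOR (t AND s))
F2 = (((p AND s) AND (p IMPLIES p)) XOR ((r AND s) IMPLIES (NOT t OR p)))
Evaluate both on each of 32 rows (bits = p,q,r,s,t):
  row 0 [00000]: F1=0 F2=1 (differ) -> 1
  row 1 [00001]: F1=1 F2=1 -> 0
  row 2 [00010]: F1=0 F2=1 (differ) -> 1
  row 3 [00011]: F1=1 F2=1 -> 0
  row 4 [00100]: F1=0 F2=1 (differ) -> 1
  row 5 [00101]: F1=1 F2=1 -> 0
  row 6 [00110]: F1=0 F2=1 (differ) -> 1
  row 7 [00111]: F1=1 F2=0 (differ) -> 1
  row 8 [01000]: F1=0 F2=1 (differ) -> 1
  row 9 [01001]: F1=0 F2=1 (differ) -> 1
  row 10 [01010]: F1=0 F2=1 (differ) -> 1
  row 11 [01011]: F1=1 F2=1 -> 0
  row 12 [01100]: F1=0 F2=1 (differ) -> 1
  row 13 [01101]: F1=0 F2=1 (differ) -> 1
  row 14 [01110]: F1=0 F2=1 (differ) -> 1
  row 15 [01111]: F1=1 F2=0 (differ) -> 1
  row 16 [10000]: F1=0 F2=1 (differ) -> 1
  row 17 [10001]: F1=0 F2=1 (differ) -> 1
  row 18 [10010]: F1=0 F2=0 -> 0
  row 19 [10011]: F1=1 F2=0 (differ) -> 1
  row 20 [10100]: F1=0 F2=1 (differ) -> 1
  row 21 [10101]: F1=0 F2=1 (differ) -> 1
  row 22 [10110]: F1=0 F2=0 -> 0
  row 23 [10111]: F1=1 F2=0 (differ) -> 1
  row 24 [11000]: F1=0 F2=1 (differ) -> 1
  row 25 [11001]: F1=0 F2=1 (differ) -> 1
  row 26 [11010]: F1=0 F2=0 -> 0
  row 27 [11011]: F1=1 F2=0 (differ) -> 1
  row 28 [11100]: F1=0 F2=1 (differ) -> 1
  row 29 [11101]: F1=0 F2=1 (differ) -> 1
  row 30 [11110]: F1=0 F2=0 -> 0
  row 31 [11111]: F1=1 F2=0 (differ) -> 1
Full result column, 8 rows per line (p,q fixed per line; r,s,t runs 000..111 left to right):
  rows 0-7 [p,q=00]: 10101011  (ones: 5)
  rows 8-15 [p,q=01]: 11101111  (ones: 7)
  rows 16-23 [p,q=10]: 11011101  (ones: 6)
  rows 24-31 [p,q=11]: 11011101  (ones: 6)
Disagreements = 5+7+6+6 = 24

24


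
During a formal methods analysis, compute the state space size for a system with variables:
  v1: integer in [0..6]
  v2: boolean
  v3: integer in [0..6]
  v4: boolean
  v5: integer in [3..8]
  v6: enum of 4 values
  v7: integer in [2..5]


State space = product of domain sizes of all variables.
Domain sizes:
  v1 (integer in [0..6]): 7
  v2 (boolean): 2
  v3 (integer in [0..6]): 7
  v4 (boolean): 2
  v5 (integer in [3..8]): 6
  v6 (enum of 4 values): 4
  v7 (integer in [2..5]): 4
Product = 7 * 2 * 7 * 2 * 6 * 4 * 4 = 18816

18816


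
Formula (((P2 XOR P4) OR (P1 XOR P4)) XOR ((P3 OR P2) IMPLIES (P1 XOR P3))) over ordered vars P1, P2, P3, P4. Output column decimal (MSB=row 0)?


Formula: (((P2 XOR P4) OR (P1 XOR P4)) XOR ((P3 OR P2) IMPLIES (P1 XOR P3))) over P1, P2, P3, P4 (16 rows)
Evaluate each row (bits = P1,P2,P3,P4, MSB first):
  row 0 [0000]: (((0 XOR 0) OR (0 XOR 0)) XOR ((0 OR 0) IMPLIES (0 XOR 0))) -> 1
  row 1 [0001]: (((0 XOR 1) OR (0 XOR 1)) XOR ((0 OR 0) IMPLIES (0 XOR 0))) -> 0
  row 2 [0010]: (((0 XOR 0) OR (0 XOR 0)) XOR ((1 OR 0) IMPLIES (0 XOR 1))) -> 1
  row 3 [0011]: (((0 XOR 1) OR (0 XOR 1)) XOR ((1 OR 0) IMPLIES (0 XOR 1))) -> 0
  row 4 [0100]: (((1 XOR 0) OR (0 XOR 0)) XOR ((0 OR 1) IMPLIES (0 XOR 0))) -> 1
  row 5 [0101]: (((1 XOR 1) OR (0 XOR 1)) XOR ((0 OR 1) IMPLIES (0 XOR 0))) -> 1
  row 6 [0110]: (((1 XOR 0) OR (0 XOR 0)) XOR ((1 OR 1) IMPLIES (0 XOR 1))) -> 0
  row 7 [0111]: (((1 XOR 1) OR (0 XOR 1)) XOR ((1 OR 1) IMPLIES (0 XOR 1))) -> 0
  row 8 [1000]: (((0 XOR 0) OR (1 XOR 0)) XOR ((0 OR 0) IMPLIES (1 XOR 0))) -> 0
  row 9 [1001]: (((0 XOR 1) OR (1 XOR 1)) XOR ((0 OR 0) IMPLIES (1 XOR 0))) -> 0
  row 10 [1010]: (((0 XOR 0) OR (1 XOR 0)) XOR ((1 OR 0) IMPLIES (1 XOR 1))) -> 1
  row 11 [1011]: (((0 XOR 1) OR (1 XOR 1)) XOR ((1 OR 0) IMPLIES (1 XOR 1))) -> 1
  row 12 [1100]: (((1 XOR 0) OR (1 XOR 0)) XOR ((0 OR 1) IMPLIES (1 XOR 0))) -> 0
  row 13 [1101]: (((1 XOR 1) OR (1 XOR 1)) XOR ((0 OR 1) IMPLIES (1 XOR 0))) -> 1
  row 14 [1110]: (((1 XOR 0) OR (1 XOR 0)) XOR ((1 OR 1) IMPLIES (1 XOR 1))) -> 1
  row 15 [1111]: (((1 XOR 1) OR (1 XOR 1)) XOR ((1 OR 1) IMPLIES (1 XOR 1))) -> 0
Full result column, 4 rows per line (P1,P2 fixed per line; P3,P4 runs 00..11 left to right):
  rows 0-3 [P1,P2=00]: 1010  = hex A
  rows 4-7 [P1,P2=01]: 1100  = hex C
  rows 8-11 [P1,P2=10]: 0011  = hex 3
  rows 12-15 [P1,P2=11]: 0110  = hex 6
Output column (row 0 .. row 15) = 1010110000110110
Output column grouped in 4s = 1010 1100 0011 0110 = 0xAC36
Convert to decimal digit by digit (value = value*16 + digit):
  A -> 10
  10*16 + 12 (C) = 172
  172*16 + 3 = 2755
  2755*16 + 6 = 44086
Decimal = 44086

44086


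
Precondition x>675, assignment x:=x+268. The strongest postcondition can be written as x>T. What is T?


Formula: sp(P, x:=E) = exists old_x. (x = E[old_x/x]) AND P[old_x/x] (old_x is the value of x before the assignment; eliminate old_x by solving x = E[old_x/x] for old_x)
Step 1: Precondition P: x>675, i.e. old_x > 675
Step 2: Assignment gives x = old_x + 268, so old_x = x - 268
Step 3: Substitute into P: x - 268 > 675
Step 4: Simplify: x > 675+268 = 943

943


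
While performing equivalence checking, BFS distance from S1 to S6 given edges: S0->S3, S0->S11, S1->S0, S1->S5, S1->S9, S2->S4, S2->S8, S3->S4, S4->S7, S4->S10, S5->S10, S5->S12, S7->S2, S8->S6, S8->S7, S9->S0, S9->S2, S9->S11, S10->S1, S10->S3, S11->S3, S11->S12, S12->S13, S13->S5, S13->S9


BFS layer-by-layer from S1:
  dist 0: {S1}
  dist 1: {S0, S5, S9}
  dist 2: {S2, S3, S10, S11, S12}
  dist 3: {S4, S8, S13}
  dist 4: {S6, S7}
  -> S6 reached at distance 4
Shortest path length = 4

4


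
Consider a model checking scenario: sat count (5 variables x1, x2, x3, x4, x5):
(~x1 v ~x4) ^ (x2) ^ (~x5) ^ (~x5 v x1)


CNF with 4 clauses over 5 vars (32 assignments).
An assignment satisfies CNF iff every clause has >=1 true literal.
Check each row (bits = x1,x2,x3,x4,x5; clause T/F shown):
  row 0 [00000]: clauses=TFTT -> 0
  row 1 [00001]: clauses=TFFF -> 0
  row 2 [00010]: clauses=TFTT -> 0
  row 3 [00011]: clauses=TFFF -> 0
  row 4 [00100]: clauses=TFTT -> 0
  row 5 [00101]: clauses=TFFF -> 0
  row 6 [00110]: clauses=TFTT -> 0
  row 7 [00111]: clauses=TFFF -> 0
  row 8 [01000]: clauses=TTTT -> 1
  row 9 [01001]: clauses=TTFF -> 0
  row 10 [01010]: clauses=TTTT -> 1
  row 11 [01011]: clauses=TTFF -> 0
  row 12 [01100]: clauses=TTTT -> 1
  row 13 [01101]: clauses=TTFF -> 0
  row 14 [01110]: clauses=TTTT -> 1
  row 15 [01111]: clauses=TTFF -> 0
  row 16 [10000]: clauses=TFTT -> 0
  row 17 [10001]: clauses=TFFT -> 0
  row 18 [10010]: clauses=FFTT -> 0
  row 19 [10011]: clauses=FFFT -> 0
  row 20 [10100]: clauses=TFTT -> 0
  row 21 [10101]: clauses=TFFT -> 0
  row 22 [10110]: clauses=FFTT -> 0
  row 23 [10111]: clauses=FFFT -> 0
  row 24 [11000]: clauses=TTTT -> 1
  row 25 [11001]: clauses=TTFT -> 0
  row 26 [11010]: clauses=FTTT -> 0
  row 27 [11011]: clauses=FTFT -> 0
  row 28 [11100]: clauses=TTTT -> 1
  row 29 [11101]: clauses=TTFT -> 0
  row 30 [11110]: clauses=FTTT -> 0
  row 31 [11111]: clauses=FTFT -> 0
Full result column, 8 rows per line (x1,x2 fixed per line; x3,x4,x5 runs 000..111 left to right):
  rows 0-7 [x1,x2=00]: 00000000  (ones: 0)
  rows 8-15 [x1,x2=01]: 10101010  (ones: 4)
  rows 16-23 [x1,x2=10]: 00000000  (ones: 0)
  rows 24-31 [x1,x2=11]: 10001000  (ones: 2)
Satisfying assignments = 0+4+0+2 = 6

6


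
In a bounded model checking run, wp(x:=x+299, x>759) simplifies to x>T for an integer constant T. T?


Formula: wp(x:=E, P) = P[E/x] (substitute E for x in postcondition)
Step 1: Postcondition: x>759
Step 2: Substitute x+299 for x: x+299>759
Step 3: Solve for x: x > 759-299 = 460

460


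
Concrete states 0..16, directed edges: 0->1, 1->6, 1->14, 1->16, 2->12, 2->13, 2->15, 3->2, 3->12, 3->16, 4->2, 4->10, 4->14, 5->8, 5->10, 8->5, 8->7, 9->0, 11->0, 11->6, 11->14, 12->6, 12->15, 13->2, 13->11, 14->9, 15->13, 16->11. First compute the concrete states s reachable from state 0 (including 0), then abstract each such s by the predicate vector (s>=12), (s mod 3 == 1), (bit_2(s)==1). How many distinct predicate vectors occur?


BFS from 0:
Concrete reachable: {0, 1, 6, 9, 11, 14, 16}
Abstract via predicates (s>=12), (s mod 3 == 1), (bit_2(s)==1):
  (0,0,0) <- {0, 9, 11}
  (0,0,1) <- {6}
  (0,1,0) <- {1}
  (1,0,1) <- {14}
  (1,1,0) <- {16}
Distinct abstract states = 5

5


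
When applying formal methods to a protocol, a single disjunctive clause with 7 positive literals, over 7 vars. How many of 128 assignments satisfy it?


Step 1: Total=2^7=128
Step 2: Unsat when all 7 false: 2^0=1
Step 3: Sat=128-1=127

127


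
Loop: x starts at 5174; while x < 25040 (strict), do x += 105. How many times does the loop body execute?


Step 1: x goes from 5174 toward 25040 by 105; the body runs while x<25040, so iterations = ceil((bound-start)/step)
Step 2: Distance=19866
Step 3: ceil(19866/105)=190

190


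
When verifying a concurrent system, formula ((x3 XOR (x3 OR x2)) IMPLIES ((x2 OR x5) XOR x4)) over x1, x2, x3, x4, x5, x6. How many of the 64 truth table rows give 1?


Formula: ((x3 XOR (x3 OR x2)) IMPLIES ((x2 OR x5) XOR x4)) over 6 vars (64 rows)
Evaluate each row (x1, x2, x3, x4, x5, x6 as bits, MSB first):
  row 0 [000000]: ((0 XOR (0 OR 0)) IMPLIES ((0 OR 0) XOR 0)) -> 1
  row 1 [000001]: ((0 XOR (0 OR 0)) IMPLIES ((0 OR 0) XOR 0)) -> 1
  row 2 [000010]: ((0 XOR (0 OR 0)) IMPLIES ((0 OR 1) XOR 0)) -> 1
  row 3 [000011]: ((0 XOR (0 OR 0)) IMPLIES ((0 OR 1) XOR 0)) -> 1
  row 4 [000100]: ((0 XOR (0 OR 0)) IMPLIES ((0 OR 0) XOR 1)) -> 1
  (every remaining row is evaluated the same way; all 64 results are listed next)
Full result column, 8 rows per line (x1,x2,x3 fixed per line; x4,x5,x6 runs 000..111 left to right):
  rows 0-7 [x1,x2,x3=000]: 11111111  (ones: 8)
  rows 8-15 [x1,x2,x3=001]: 11111111  (ones: 8)
  rows 16-23 [x1,x2,x3=010]: 11110000  (ones: 4)
  rows 24-31 [x1,x2,x3=011]: 11111111  (ones: 8)
  rows 32-39 [x1,x2,x3=100]: 11111111  (ones: 8)
  rows 40-47 [x1,x2,x3=101]: 11111111  (ones: 8)
  rows 48-55 [x1,x2,x3=110]: 11110000  (ones: 4)
  rows 56-63 [x1,x2,x3=111]: 11111111  (ones: 8)
Count of 1-rows = 8+8+4+8+8+8+4+8 = 56

56


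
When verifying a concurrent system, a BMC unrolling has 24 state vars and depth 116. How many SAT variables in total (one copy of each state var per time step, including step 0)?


BMC unrolls to depth k, creating one copy of each state var for steps 0..k.
Step count = 116 + 1 = 117 (steps 0 through 116)
Vars per step = 24
Total = 24 * 117 = 2808

2808


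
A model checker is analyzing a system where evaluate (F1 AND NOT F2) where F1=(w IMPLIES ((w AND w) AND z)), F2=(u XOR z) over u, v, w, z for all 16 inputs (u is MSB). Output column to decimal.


F1 = (w IMPLIES ((w AND w) AND z))
F2 = (u XOR z)
Counterexample to F1=>F2 is where F1=1 and F2=0.
Evaluate each row (bits = u,v,w,z, MSB first):
  row 0 [0000]: F1=1 F2=0 -> F1&~F2 -> 1
  row 1 [0001]: F1=1 F2=1 -> F1&~F2 -> 0
  row 2 [0010]: F1=0 F2=0 -> F1&~F2 -> 0
  row 3 [0011]: F1=1 F2=1 -> F1&~F2 -> 0
  row 4 [0100]: F1=1 F2=0 -> F1&~F2 -> 1
  row 5 [0101]: F1=1 F2=1 -> F1&~F2 -> 0
  row 6 [0110]: F1=0 F2=0 -> F1&~F2 -> 0
  row 7 [0111]: F1=1 F2=1 -> F1&~F2 -> 0
  row 8 [1000]: F1=1 F2=1 -> F1&~F2 -> 0
  row 9 [1001]: F1=1 F2=0 -> F1&~F2 -> 1
  row 10 [1010]: F1=0 F2=1 -> F1&~F2 -> 0
  row 11 [1011]: F1=1 F2=0 -> F1&~F2 -> 1
  row 12 [1100]: F1=1 F2=1 -> F1&~F2 -> 0
  row 13 [1101]: F1=1 F2=0 -> F1&~F2 -> 1
  row 14 [1110]: F1=0 F2=1 -> F1&~F2 -> 0
  row 15 [1111]: F1=1 F2=0 -> F1&~F2 -> 1
Full result column, 4 rows per line (u,v fixed per line; w,z runs 00..11 left to right):
  rows 0-3 [u,v=00]: 1000  = hex 8
  rows 4-7 [u,v=01]: 1000  = hex 8
  rows 8-11 [u,v=10]: 0101  = hex 5
  rows 12-15 [u,v=11]: 0101  = hex 5
Counterexample vector (row 0 .. row 15) = 1000100001010101
Output column grouped in 4s = 1000 1000 0101 0101 = 0x8855
Convert to decimal digit by digit (value = value*16 + digit):
  8 -> 8
  8*16 + 8 = 136
  136*16 + 5 = 2181
  2181*16 + 5 = 34901
Decimal = 34901

34901


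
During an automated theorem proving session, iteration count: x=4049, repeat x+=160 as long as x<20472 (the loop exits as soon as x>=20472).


Step 1: x goes from 4049 toward 20472 by 160; the body runs while x<20472, so iterations = ceil((bound-start)/step)
Step 2: Distance=16423
Step 3: ceil(16423/160)=103

103


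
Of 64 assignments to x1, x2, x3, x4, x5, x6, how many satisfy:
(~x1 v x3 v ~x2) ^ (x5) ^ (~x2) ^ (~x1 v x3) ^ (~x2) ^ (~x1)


CNF with 6 clauses over 6 vars (64 assignments).
An assignment satisfies CNF iff every clause has >=1 true literal.
Check each row (bits = x1,x2,x3,x4,x5,x6; clause T/F shown):
  row 0 [000000]: clauses=TFTTTT -> 0
  row 1 [000001]: clauses=TFTTTT -> 0
  row 2 [000010]: clauses=TTTTTT -> 1
  row 3 [000011]: clauses=TTTTTT -> 1
  row 4 [000100]: clauses=TFTTTT -> 0
  (every remaining row is evaluated the same way; all 64 results are listed next)
Full result column, 8 rows per line (x1,x2,x3 fixed per line; x4,x5,x6 runs 000..111 left to right):
  rows 0-7 [x1,x2,x3=000]: 00110011  (ones: 4)
  rows 8-15 [x1,x2,x3=001]: 00110011  (ones: 4)
  rows 16-23 [x1,x2,x3=010]: 00000000  (ones: 0)
  rows 24-31 [x1,x2,x3=011]: 00000000  (ones: 0)
  rows 32-39 [x1,x2,x3=100]: 00000000  (ones: 0)
  rows 40-47 [x1,x2,x3=101]: 00000000  (ones: 0)
  rows 48-55 [x1,x2,x3=110]: 00000000  (ones: 0)
  rows 56-63 [x1,x2,x3=111]: 00000000  (ones: 0)
Satisfying assignments = 4+4+0+0+0+0+0+0 = 8

8


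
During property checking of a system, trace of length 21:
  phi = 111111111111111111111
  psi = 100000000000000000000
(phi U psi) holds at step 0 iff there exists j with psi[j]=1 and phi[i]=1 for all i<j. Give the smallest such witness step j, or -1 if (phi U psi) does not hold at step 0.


(phi U psi) at 0: need smallest j with psi[j]=1 and phi[i]=1 for all i in [0,j).
Scan from step 0:
  step 0: psi=1 and phi held for [0,0) -> witness found
Witness step = 0

0


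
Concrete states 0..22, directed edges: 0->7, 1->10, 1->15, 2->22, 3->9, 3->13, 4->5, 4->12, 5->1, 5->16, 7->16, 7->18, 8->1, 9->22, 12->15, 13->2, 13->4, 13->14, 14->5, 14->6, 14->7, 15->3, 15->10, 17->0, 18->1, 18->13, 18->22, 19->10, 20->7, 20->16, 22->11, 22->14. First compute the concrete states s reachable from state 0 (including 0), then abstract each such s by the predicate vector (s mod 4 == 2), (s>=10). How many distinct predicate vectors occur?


BFS from 0:
Concrete reachable: {0, 1, 2, 3, 4, 5, 6, 7, 9, 10, 11, 12, 13, 14, 15, 16, 18, 22}
Abstract via predicates (s mod 4 == 2), (s>=10):
  (0,0) <- {0, 1, 3, 4, 5, 7, 9}
  (0,1) <- {11, 12, 13, 15, 16}
  (1,0) <- {2, 6}
  (1,1) <- {10, 14, 18, 22}
Distinct abstract states = 4

4


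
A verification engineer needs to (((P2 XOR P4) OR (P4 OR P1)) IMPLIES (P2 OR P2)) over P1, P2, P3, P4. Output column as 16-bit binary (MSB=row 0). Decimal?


Formula: (((P2 XOR P4) OR (P4 OR P1)) IMPLIES (P2 OR P2)) over P1, P2, P3, P4 (16 rows)
Evaluate each row (bits = P1,P2,P3,P4, MSB first):
  row 0 [0000]: (((0 XOR 0) OR (0 OR 0)) IMPLIES (0 OR 0)) -> 1
  row 1 [0001]: (((0 XOR 1) OR (1 OR 0)) IMPLIES (0 OR 0)) -> 0
  row 2 [0010]: (((0 XOR 0) OR (0 OR 0)) IMPLIES (0 OR 0)) -> 1
  row 3 [0011]: (((0 XOR 1) OR (1 OR 0)) IMPLIES (0 OR 0)) -> 0
  row 4 [0100]: (((1 XOR 0) OR (0 OR 0)) IMPLIES (1 OR 1)) -> 1
  row 5 [0101]: (((1 XOR 1) OR (1 OR 0)) IMPLIES (1 OR 1)) -> 1
  row 6 [0110]: (((1 XOR 0) OR (0 OR 0)) IMPLIES (1 OR 1)) -> 1
  row 7 [0111]: (((1 XOR 1) OR (1 OR 0)) IMPLIES (1 OR 1)) -> 1
  row 8 [1000]: (((0 XOR 0) OR (0 OR 1)) IMPLIES (0 OR 0)) -> 0
  row 9 [1001]: (((0 XOR 1) OR (1 OR 1)) IMPLIES (0 OR 0)) -> 0
  row 10 [1010]: (((0 XOR 0) OR (0 OR 1)) IMPLIES (0 OR 0)) -> 0
  row 11 [1011]: (((0 XOR 1) OR (1 OR 1)) IMPLIES (0 OR 0)) -> 0
  row 12 [1100]: (((1 XOR 0) OR (0 OR 1)) IMPLIES (1 OR 1)) -> 1
  row 13 [1101]: (((1 XOR 1) OR (1 OR 1)) IMPLIES (1 OR 1)) -> 1
  row 14 [1110]: (((1 XOR 0) OR (0 OR 1)) IMPLIES (1 OR 1)) -> 1
  row 15 [1111]: (((1 XOR 1) OR (1 OR 1)) IMPLIES (1 OR 1)) -> 1
Full result column, 4 rows per line (P1,P2 fixed per line; P3,P4 runs 00..11 left to right):
  rows 0-3 [P1,P2=00]: 1010  = hex A
  rows 4-7 [P1,P2=01]: 1111  = hex F
  rows 8-11 [P1,P2=10]: 0000  = hex 0
  rows 12-15 [P1,P2=11]: 1111  = hex F
Output column (row 0 .. row 15) = 1010111100001111
Output column grouped in 4s = 1010 1111 0000 1111 = 0xAF0F
Convert to decimal digit by digit (value = value*16 + digit):
  A -> 10
  10*16 + 15 (F) = 175
  175*16 + 0 = 2800
  2800*16 + 15 (F) = 44815
Decimal = 44815

44815


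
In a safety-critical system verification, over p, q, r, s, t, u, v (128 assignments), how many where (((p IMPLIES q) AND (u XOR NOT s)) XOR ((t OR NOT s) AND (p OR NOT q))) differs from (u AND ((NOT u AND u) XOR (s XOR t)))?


F1 = (((p IMPLIES q) AND (u XOR NOT s)) XOR ((t OR NOT s) AND (p OR NOT q)))
F2 = (u AND ((NOT u AND u) XOR (s XOR t)))
Evaluate both on each of 128 rows (bits = p,q,r,s,t,u,v):
  row 0 [0000000]: F1=0 F2=0 -> 0
  row 1 [0000001]: F1=0 F2=0 -> 0
  row 2 [0000010]: F1=1 F2=0 (differ) -> 1
  row 3 [0000011]: F1=1 F2=0 (differ) -> 1
  row 4 [0000100]: F1=0 F2=0 -> 0
  (every remaining row is evaluated the same way; all 128 results are listed next)
Full result column, 8 rows per line (p,q,r,s fixed per line; t,u,v runs 000..111 left to right):
  rows 0-7 [p,q,r,s=0000]: 00110000  (ones: 2)
  rows 8-15 [p,q,r,s=0001]: 00001100  (ones: 2)
  rows 16-23 [p,q,r,s=0010]: 00110000  (ones: 2)
  rows 24-31 [p,q,r,s=0011]: 00001100  (ones: 2)
  rows 32-39 [p,q,r,s=0100]: 11001111  (ones: 6)
  rows 40-47 [p,q,r,s=0101]: 00000011  (ones: 2)
  rows 48-55 [p,q,r,s=0110]: 11001111  (ones: 6)
  rows 56-63 [p,q,r,s=0111]: 00000011  (ones: 2)
  rows 64-71 [p,q,r,s=1000]: 11111100  (ones: 6)
  rows 72-79 [p,q,r,s=1001]: 00111111  (ones: 6)
  rows 80-87 [p,q,r,s=1010]: 11111100  (ones: 6)
  rows 88-95 [p,q,r,s=1011]: 00111111  (ones: 6)
  rows 96-103 [p,q,r,s=1100]: 00110000  (ones: 2)
  rows 104-111 [p,q,r,s=1101]: 00001100  (ones: 2)
  rows 112-119 [p,q,r,s=1110]: 00110000  (ones: 2)
  rows 120-127 [p,q,r,s=1111]: 00001100  (ones: 2)
Disagreements = 2+2+2+2+6+2+6+2+6+6+6+6+2+2+2+2 = 56

56


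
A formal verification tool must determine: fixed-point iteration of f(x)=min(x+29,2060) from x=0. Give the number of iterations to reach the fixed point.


Step 1: x=0, cap=2060, increment=29
Step 2: x grows by 29 each step until capped at 2060; fixed point is x=2060
Step 3: iterations = ceil(2060/29) = 72

72


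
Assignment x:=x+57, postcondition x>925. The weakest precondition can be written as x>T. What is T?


Formula: wp(x:=E, P) = P[E/x] (substitute E for x in postcondition)
Step 1: Postcondition: x>925
Step 2: Substitute x+57 for x: x+57>925
Step 3: Solve for x: x > 925-57 = 868

868


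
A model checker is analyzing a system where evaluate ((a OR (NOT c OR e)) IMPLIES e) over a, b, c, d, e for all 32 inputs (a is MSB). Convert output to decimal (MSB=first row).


Formula: ((a OR (NOT c OR e)) IMPLIES e) over a, b, c, d, e (32 rows)
Evaluate each row (bits = a,b,c,d,e, MSB first):
  row 0 [00000]: ((0 OR (NOT 0 OR 0)) IMPLIES 0) -> 0
  row 1 [00001]: ((0 OR (NOT 0 OR 1)) IMPLIES 1) -> 1
  row 2 [00010]: ((0 OR (NOT 0 OR 0)) IMPLIES 0) -> 0
  row 3 [00011]: ((0 OR (NOT 0 OR 1)) IMPLIES 1) -> 1
  row 4 [00100]: ((0 OR (NOT 1 OR 0)) IMPLIES 0) -> 1
  row 5 [00101]: ((0 OR (NOT 1 OR 1)) IMPLIES 1) -> 1
  row 6 [00110]: ((0 OR (NOT 1 OR 0)) IMPLIES 0) -> 1
  row 7 [00111]: ((0 OR (NOT 1 OR 1)) IMPLIES 1) -> 1
  row 8 [01000]: ((0 OR (NOT 0 OR 0)) IMPLIES 0) -> 0
  row 9 [01001]: ((0 OR (NOT 0 OR 1)) IMPLIES 1) -> 1
  row 10 [01010]: ((0 OR (NOT 0 OR 0)) IMPLIES 0) -> 0
  row 11 [01011]: ((0 OR (NOT 0 OR 1)) IMPLIES 1) -> 1
  row 12 [01100]: ((0 OR (NOT 1 OR 0)) IMPLIES 0) -> 1
  row 13 [01101]: ((0 OR (NOT 1 OR 1)) IMPLIES 1) -> 1
  row 14 [01110]: ((0 OR (NOT 1 OR 0)) IMPLIES 0) -> 1
  row 15 [01111]: ((0 OR (NOT 1 OR 1)) IMPLIES 1) -> 1
  row 16 [10000]: ((1 OR (NOT 0 OR 0)) IMPLIES 0) -> 0
  row 17 [10001]: ((1 OR (NOT 0 OR 1)) IMPLIES 1) -> 1
  row 18 [10010]: ((1 OR (NOT 0 OR 0)) IMPLIES 0) -> 0
  row 19 [10011]: ((1 OR (NOT 0 OR 1)) IMPLIES 1) -> 1
  row 20 [10100]: ((1 OR (NOT 1 OR 0)) IMPLIES 0) -> 0
  row 21 [10101]: ((1 OR (NOT 1 OR 1)) IMPLIES 1) -> 1
  row 22 [10110]: ((1 OR (NOT 1 OR 0)) IMPLIES 0) -> 0
  row 23 [10111]: ((1 OR (NOT 1 OR 1)) IMPLIES 1) -> 1
  row 24 [11000]: ((1 OR (NOT 0 OR 0)) IMPLIES 0) -> 0
  row 25 [11001]: ((1 OR (NOT 0 OR 1)) IMPLIES 1) -> 1
  row 26 [11010]: ((1 OR (NOT 0 OR 0)) IMPLIES 0) -> 0
  row 27 [11011]: ((1 OR (NOT 0 OR 1)) IMPLIES 1) -> 1
  row 28 [11100]: ((1 OR (NOT 1 OR 0)) IMPLIES 0) -> 0
  row 29 [11101]: ((1 OR (NOT 1 OR 1)) IMPLIES 1) -> 1
  row 30 [11110]: ((1 OR (NOT 1 OR 0)) IMPLIES 0) -> 0
  row 31 [11111]: ((1 OR (NOT 1 OR 1)) IMPLIES 1) -> 1
Full result column, 4 rows per line (a,b,c fixed per line; d,e runs 00..11 left to right):
  rows 0-3 [a,b,c=000]: 0101  = hex 5
  rows 4-7 [a,b,c=001]: 1111  = hex F
  rows 8-11 [a,b,c=010]: 0101  = hex 5
  rows 12-15 [a,b,c=011]: 1111  = hex F
  rows 16-19 [a,b,c=100]: 0101  = hex 5
  rows 20-23 [a,b,c=101]: 0101  = hex 5
  rows 24-27 [a,b,c=110]: 0101  = hex 5
  rows 28-31 [a,b,c=111]: 0101  = hex 5
Output column (row 0 .. row 31) = 01011111010111110101010101010101
Output column grouped in 4s = 0101 1111 0101 1111 0101 0101 0101 0101 = 0x5F5F5555
Convert to decimal digit by digit (value = value*16 + digit):
  5 -> 5
  5*16 + 15 (F) = 95
  95*16 + 5 = 1525
  1525*16 + 15 (F) = 24415
  24415*16 + 5 = 390645
  390645*16 + 5 = 6250325
  6250325*16 + 5 = 100005205
  100005205*16 + 5 = 1600083285
Decimal = 1600083285

1600083285


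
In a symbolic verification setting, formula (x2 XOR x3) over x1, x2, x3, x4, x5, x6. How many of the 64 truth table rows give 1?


Formula: (x2 XOR x3) over 6 vars (64 rows)
Evaluate each row (x1, x2, x3, x4, x5, x6 as bits, MSB first):
  row 0 [000000]: (0 XOR 0) -> 0
  row 1 [000001]: (0 XOR 0) -> 0
  row 2 [000010]: (0 XOR 0) -> 0
  row 3 [000011]: (0 XOR 0) -> 0
  row 4 [000100]: (0 XOR 0) -> 0
  (every remaining row is evaluated the same way; all 64 results are listed next)
Full result column, 8 rows per line (x1,x2,x3 fixed per line; x4,x5,x6 runs 000..111 left to right):
  rows 0-7 [x1,x2,x3=000]: 00000000  (ones: 0)
  rows 8-15 [x1,x2,x3=001]: 11111111  (ones: 8)
  rows 16-23 [x1,x2,x3=010]: 11111111  (ones: 8)
  rows 24-31 [x1,x2,x3=011]: 00000000  (ones: 0)
  rows 32-39 [x1,x2,x3=100]: 00000000  (ones: 0)
  rows 40-47 [x1,x2,x3=101]: 11111111  (ones: 8)
  rows 48-55 [x1,x2,x3=110]: 11111111  (ones: 8)
  rows 56-63 [x1,x2,x3=111]: 00000000  (ones: 0)
Count of 1-rows = 0+8+8+0+0+8+8+0 = 32

32


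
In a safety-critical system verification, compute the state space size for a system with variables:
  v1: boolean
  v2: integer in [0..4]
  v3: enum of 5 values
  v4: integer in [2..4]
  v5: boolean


State space = product of domain sizes of all variables.
Domain sizes:
  v1 (boolean): 2
  v2 (integer in [0..4]): 5
  v3 (enum of 5 values): 5
  v4 (integer in [2..4]): 3
  v5 (boolean): 2
Product = 2 * 5 * 5 * 3 * 2 = 300

300


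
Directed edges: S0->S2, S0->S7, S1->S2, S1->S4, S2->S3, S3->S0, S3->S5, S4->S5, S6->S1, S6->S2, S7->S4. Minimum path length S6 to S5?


BFS layer-by-layer from S6:
  dist 0: {S6}
  dist 1: {S1, S2}
  dist 2: {S3, S4}
  dist 3: {S0, S5}
  -> S5 reached at distance 3
Shortest path length = 3

3


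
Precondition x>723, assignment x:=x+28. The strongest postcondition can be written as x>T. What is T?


Formula: sp(P, x:=E) = exists old_x. (x = E[old_x/x]) AND P[old_x/x] (old_x is the value of x before the assignment; eliminate old_x by solving x = E[old_x/x] for old_x)
Step 1: Precondition P: x>723, i.e. old_x > 723
Step 2: Assignment gives x = old_x + 28, so old_x = x - 28
Step 3: Substitute into P: x - 28 > 723
Step 4: Simplify: x > 723+28 = 751

751


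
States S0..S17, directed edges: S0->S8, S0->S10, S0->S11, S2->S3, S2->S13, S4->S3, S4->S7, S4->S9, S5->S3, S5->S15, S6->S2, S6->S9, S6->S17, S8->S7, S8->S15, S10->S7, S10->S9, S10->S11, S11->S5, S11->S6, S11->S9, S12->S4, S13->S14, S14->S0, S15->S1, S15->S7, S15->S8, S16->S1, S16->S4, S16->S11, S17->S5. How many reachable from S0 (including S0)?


BFS from S0:
  layer 0: {S0}
  layer 1: {S8, S10, S11}
  layer 2: {S5, S6, S7, S9, S15}
  layer 3: {S1, S2, S3, S17}
  layer 4: {S13}
  layer 5: {S14}
Reachable set: {S0, S1, S2, S3, S5, S6, S7, S8, S9, S10, S11, S13, S14, S15, S17}
Count = 15

15
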